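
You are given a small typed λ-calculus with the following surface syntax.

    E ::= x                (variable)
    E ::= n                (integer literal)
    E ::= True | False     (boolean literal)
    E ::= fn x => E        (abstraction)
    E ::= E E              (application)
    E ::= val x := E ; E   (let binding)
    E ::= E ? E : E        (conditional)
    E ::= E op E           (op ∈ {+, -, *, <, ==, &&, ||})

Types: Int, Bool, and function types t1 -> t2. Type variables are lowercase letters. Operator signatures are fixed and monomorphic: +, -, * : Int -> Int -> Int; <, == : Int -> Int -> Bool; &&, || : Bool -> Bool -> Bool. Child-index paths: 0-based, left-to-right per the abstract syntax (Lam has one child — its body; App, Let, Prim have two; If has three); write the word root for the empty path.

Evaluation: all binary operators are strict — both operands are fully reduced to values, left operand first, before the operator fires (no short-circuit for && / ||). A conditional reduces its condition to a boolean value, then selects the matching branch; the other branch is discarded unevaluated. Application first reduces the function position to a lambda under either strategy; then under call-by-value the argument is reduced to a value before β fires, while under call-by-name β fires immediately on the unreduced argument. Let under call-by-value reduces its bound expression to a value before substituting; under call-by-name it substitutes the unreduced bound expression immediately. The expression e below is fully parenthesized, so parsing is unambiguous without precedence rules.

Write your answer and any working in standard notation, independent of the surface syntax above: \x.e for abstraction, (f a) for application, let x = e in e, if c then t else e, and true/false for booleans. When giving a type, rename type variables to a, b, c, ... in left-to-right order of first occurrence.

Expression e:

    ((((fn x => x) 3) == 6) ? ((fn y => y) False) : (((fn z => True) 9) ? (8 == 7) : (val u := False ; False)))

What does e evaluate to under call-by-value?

Answer: false

Working:
step 0: (if (((\x.x) 3) == 6) then ((\y.y) false) else (if ((\z.true) 9) then (8 == 7) else (let u = false in false)))
step 1: [beta@0.0] (if (3 == 6) then ((\y.y) false) else (if ((\z.true) 9) then (8 == 7) else (let u = false in false)))
step 2: [delta@0] (if false then ((\y.y) false) else (if ((\z.true) 9) then (8 == 7) else (let u = false in false)))
step 3: [if@root] (if ((\z.true) 9) then (8 == 7) else (let u = false in false))
step 4: [beta@0] (if true then (8 == 7) else (let u = false in false))
step 5: [if@root] (8 == 7)
step 6: [delta@root] false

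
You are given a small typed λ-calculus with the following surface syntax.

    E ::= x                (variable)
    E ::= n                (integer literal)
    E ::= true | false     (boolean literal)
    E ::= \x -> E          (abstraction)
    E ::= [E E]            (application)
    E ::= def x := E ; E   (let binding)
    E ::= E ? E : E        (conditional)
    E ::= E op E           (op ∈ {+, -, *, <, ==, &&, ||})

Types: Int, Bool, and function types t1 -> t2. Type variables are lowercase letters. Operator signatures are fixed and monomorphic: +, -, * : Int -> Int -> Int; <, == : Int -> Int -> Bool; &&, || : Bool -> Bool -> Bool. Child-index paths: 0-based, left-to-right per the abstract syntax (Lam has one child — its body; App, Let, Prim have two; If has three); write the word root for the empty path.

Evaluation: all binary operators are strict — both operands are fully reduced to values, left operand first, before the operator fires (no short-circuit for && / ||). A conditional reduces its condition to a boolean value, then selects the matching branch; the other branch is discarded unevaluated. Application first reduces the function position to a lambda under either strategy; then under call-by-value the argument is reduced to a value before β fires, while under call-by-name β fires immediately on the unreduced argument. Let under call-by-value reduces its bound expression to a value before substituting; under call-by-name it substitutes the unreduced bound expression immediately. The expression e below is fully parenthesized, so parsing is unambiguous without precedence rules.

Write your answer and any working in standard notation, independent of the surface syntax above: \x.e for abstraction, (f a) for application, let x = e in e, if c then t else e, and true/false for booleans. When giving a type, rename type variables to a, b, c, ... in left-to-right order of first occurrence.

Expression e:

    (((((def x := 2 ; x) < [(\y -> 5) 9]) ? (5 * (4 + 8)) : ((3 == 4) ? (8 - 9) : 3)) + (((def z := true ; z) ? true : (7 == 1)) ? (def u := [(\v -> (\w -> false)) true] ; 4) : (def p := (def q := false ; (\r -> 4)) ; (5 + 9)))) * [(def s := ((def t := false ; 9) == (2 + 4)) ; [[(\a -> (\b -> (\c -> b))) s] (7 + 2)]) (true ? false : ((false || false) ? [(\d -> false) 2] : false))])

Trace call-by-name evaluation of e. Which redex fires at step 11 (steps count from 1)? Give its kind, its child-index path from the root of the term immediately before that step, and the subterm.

Derivation:
step 0: (((if ((let x = 2 in x) < ((\y.5) 9)) then (5 * (4 + 8)) else (if (3 == 4) then (8 - 9) else 3)) + (if (if (let z = true in z) then true else (7 == 1)) then (let u = ((\v.(\w.false)) true) in 4) else (let p = (let q = false in (\r.4)) in (5 + 9)))) * ((let s = ((let t = false in 9) == (2 + 4)) in (((\a.(\b.(\c.b))) s) (7 + 2))) (if true then false else (if (false || false) then ((\d.false) 2) else false))))
step 1: [let@0.0.0.0] (((if (2 < ((\y.5) 9)) then (5 * (4 + 8)) else (if (3 == 4) then (8 - 9) else 3)) + (if (if (let z = true in z) then true else (7 == 1)) then (let u = ((\v.(\w.false)) true) in 4) else (let p = (let q = false in (\r.4)) in (5 + 9)))) * ((let s = ((let t = false in 9) == (2 + 4)) in (((\a.(\b.(\c.b))) s) (7 + 2))) (if true then false else (if (false || false) then ((\d.false) 2) else false))))
step 2: [beta@0.0.0.1] (((if (2 < 5) then (5 * (4 + 8)) else (if (3 == 4) then (8 - 9) else 3)) + (if (if (let z = true in z) then true else (7 == 1)) then (let u = ((\v.(\w.false)) true) in 4) else (let p = (let q = false in (\r.4)) in (5 + 9)))) * ((let s = ((let t = false in 9) == (2 + 4)) in (((\a.(\b.(\c.b))) s) (7 + 2))) (if true then false else (if (false || false) then ((\d.false) 2) else false))))
step 3: [delta@0.0.0] (((if true then (5 * (4 + 8)) else (if (3 == 4) then (8 - 9) else 3)) + (if (if (let z = true in z) then true else (7 == 1)) then (let u = ((\v.(\w.false)) true) in 4) else (let p = (let q = false in (\r.4)) in (5 + 9)))) * ((let s = ((let t = false in 9) == (2 + 4)) in (((\a.(\b.(\c.b))) s) (7 + 2))) (if true then false else (if (false || false) then ((\d.false) 2) else false))))
step 4: [if@0.0] (((5 * (4 + 8)) + (if (if (let z = true in z) then true else (7 == 1)) then (let u = ((\v.(\w.false)) true) in 4) else (let p = (let q = false in (\r.4)) in (5 + 9)))) * ((let s = ((let t = false in 9) == (2 + 4)) in (((\a.(\b.(\c.b))) s) (7 + 2))) (if true then false else (if (false || false) then ((\d.false) 2) else false))))
step 5: [delta@0.0.1] (((5 * 12) + (if (if (let z = true in z) then true else (7 == 1)) then (let u = ((\v.(\w.false)) true) in 4) else (let p = (let q = false in (\r.4)) in (5 + 9)))) * ((let s = ((let t = false in 9) == (2 + 4)) in (((\a.(\b.(\c.b))) s) (7 + 2))) (if true then false else (if (false || false) then ((\d.false) 2) else false))))
step 6: [delta@0.0] ((60 + (if (if (let z = true in z) then true else (7 == 1)) then (let u = ((\v.(\w.false)) true) in 4) else (let p = (let q = false in (\r.4)) in (5 + 9)))) * ((let s = ((let t = false in 9) == (2 + 4)) in (((\a.(\b.(\c.b))) s) (7 + 2))) (if true then false else (if (false || false) then ((\d.false) 2) else false))))
step 7: [let@0.1.0.0] ((60 + (if (if true then true else (7 == 1)) then (let u = ((\v.(\w.false)) true) in 4) else (let p = (let q = false in (\r.4)) in (5 + 9)))) * ((let s = ((let t = false in 9) == (2 + 4)) in (((\a.(\b.(\c.b))) s) (7 + 2))) (if true then false else (if (false || false) then ((\d.false) 2) else false))))
step 8: [if@0.1.0] ((60 + (if true then (let u = ((\v.(\w.false)) true) in 4) else (let p = (let q = false in (\r.4)) in (5 + 9)))) * ((let s = ((let t = false in 9) == (2 + 4)) in (((\a.(\b.(\c.b))) s) (7 + 2))) (if true then false else (if (false || false) then ((\d.false) 2) else false))))
step 9: [if@0.1] ((60 + (let u = ((\v.(\w.false)) true) in 4)) * ((let s = ((let t = false in 9) == (2 + 4)) in (((\a.(\b.(\c.b))) s) (7 + 2))) (if true then false else (if (false || false) then ((\d.false) 2) else false))))
step 10: [let@0.1] ((60 + 4) * ((let s = ((let t = false in 9) == (2 + 4)) in (((\a.(\b.(\c.b))) s) (7 + 2))) (if true then false else (if (false || false) then ((\d.false) 2) else false))))
step 11: [delta@0] (64 * ((let s = ((let t = false in 9) == (2 + 4)) in (((\a.(\b.(\c.b))) s) (7 + 2))) (if true then false else (if (false || false) then ((\d.false) 2) else false))))

Answer: delta at 0 : (60 + 4)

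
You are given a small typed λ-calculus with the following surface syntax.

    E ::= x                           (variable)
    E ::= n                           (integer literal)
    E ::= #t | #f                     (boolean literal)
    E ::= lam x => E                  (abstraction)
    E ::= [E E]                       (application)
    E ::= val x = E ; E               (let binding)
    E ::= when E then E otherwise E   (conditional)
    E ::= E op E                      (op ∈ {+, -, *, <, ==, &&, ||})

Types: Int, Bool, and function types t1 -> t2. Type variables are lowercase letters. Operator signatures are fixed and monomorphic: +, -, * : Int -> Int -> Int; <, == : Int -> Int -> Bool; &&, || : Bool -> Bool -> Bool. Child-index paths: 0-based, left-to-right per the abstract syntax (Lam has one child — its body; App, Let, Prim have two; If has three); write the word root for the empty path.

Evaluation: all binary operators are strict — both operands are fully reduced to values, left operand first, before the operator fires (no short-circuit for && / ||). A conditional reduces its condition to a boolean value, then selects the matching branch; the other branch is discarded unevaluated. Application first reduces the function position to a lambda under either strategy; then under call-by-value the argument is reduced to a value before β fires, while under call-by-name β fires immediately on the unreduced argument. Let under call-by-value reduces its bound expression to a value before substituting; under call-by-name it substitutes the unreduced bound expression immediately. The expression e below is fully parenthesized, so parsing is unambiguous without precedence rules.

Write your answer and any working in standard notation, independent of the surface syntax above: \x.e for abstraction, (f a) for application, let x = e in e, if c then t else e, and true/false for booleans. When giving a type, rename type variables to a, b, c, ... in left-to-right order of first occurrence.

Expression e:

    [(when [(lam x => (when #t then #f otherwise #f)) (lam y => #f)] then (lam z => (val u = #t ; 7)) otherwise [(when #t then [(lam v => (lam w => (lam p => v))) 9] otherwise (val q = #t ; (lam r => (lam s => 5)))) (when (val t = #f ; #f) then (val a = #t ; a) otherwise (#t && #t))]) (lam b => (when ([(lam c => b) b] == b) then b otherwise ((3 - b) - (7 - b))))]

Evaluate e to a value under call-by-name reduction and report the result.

Answer: 9

Working:
step 0: ((if ((\x.(if true then false else false)) (\y.false)) then (\z.(let u = true in 7)) else ((if true then ((\v.(\w.(\p.v))) 9) else (let q = true in (\r.(\s.5)))) (if (let t = false in false) then (let a = true in a) else (true && true)))) (\b.(if (((\c.b) b) == b) then b else ((3 - b) - (7 - b)))))
step 1: [beta@0.0] ((if (if true then false else false) then (\z.(let u = true in 7)) else ((if true then ((\v.(\w.(\p.v))) 9) else (let q = true in (\r.(\s.5)))) (if (let t = false in false) then (let a = true in a) else (true && true)))) (\b.(if (((\c.b) b) == b) then b else ((3 - b) - (7 - b)))))
step 2: [if@0.0] ((if false then (\z.(let u = true in 7)) else ((if true then ((\v.(\w.(\p.v))) 9) else (let q = true in (\r.(\s.5)))) (if (let t = false in false) then (let a = true in a) else (true && true)))) (\b.(if (((\c.b) b) == b) then b else ((3 - b) - (7 - b)))))
step 3: [if@0] (((if true then ((\v.(\w.(\p.v))) 9) else (let q = true in (\r.(\s.5)))) (if (let t = false in false) then (let a = true in a) else (true && true))) (\b.(if (((\c.b) b) == b) then b else ((3 - b) - (7 - b)))))
step 4: [if@0.0] ((((\v.(\w.(\p.v))) 9) (if (let t = false in false) then (let a = true in a) else (true && true))) (\b.(if (((\c.b) b) == b) then b else ((3 - b) - (7 - b)))))
step 5: [beta@0.0] (((\w.(\p.9)) (if (let t = false in false) then (let a = true in a) else (true && true))) (\b.(if (((\c.b) b) == b) then b else ((3 - b) - (7 - b)))))
step 6: [beta@0] ((\p.9) (\b.(if (((\c.b) b) == b) then b else ((3 - b) - (7 - b)))))
step 7: [beta@root] 9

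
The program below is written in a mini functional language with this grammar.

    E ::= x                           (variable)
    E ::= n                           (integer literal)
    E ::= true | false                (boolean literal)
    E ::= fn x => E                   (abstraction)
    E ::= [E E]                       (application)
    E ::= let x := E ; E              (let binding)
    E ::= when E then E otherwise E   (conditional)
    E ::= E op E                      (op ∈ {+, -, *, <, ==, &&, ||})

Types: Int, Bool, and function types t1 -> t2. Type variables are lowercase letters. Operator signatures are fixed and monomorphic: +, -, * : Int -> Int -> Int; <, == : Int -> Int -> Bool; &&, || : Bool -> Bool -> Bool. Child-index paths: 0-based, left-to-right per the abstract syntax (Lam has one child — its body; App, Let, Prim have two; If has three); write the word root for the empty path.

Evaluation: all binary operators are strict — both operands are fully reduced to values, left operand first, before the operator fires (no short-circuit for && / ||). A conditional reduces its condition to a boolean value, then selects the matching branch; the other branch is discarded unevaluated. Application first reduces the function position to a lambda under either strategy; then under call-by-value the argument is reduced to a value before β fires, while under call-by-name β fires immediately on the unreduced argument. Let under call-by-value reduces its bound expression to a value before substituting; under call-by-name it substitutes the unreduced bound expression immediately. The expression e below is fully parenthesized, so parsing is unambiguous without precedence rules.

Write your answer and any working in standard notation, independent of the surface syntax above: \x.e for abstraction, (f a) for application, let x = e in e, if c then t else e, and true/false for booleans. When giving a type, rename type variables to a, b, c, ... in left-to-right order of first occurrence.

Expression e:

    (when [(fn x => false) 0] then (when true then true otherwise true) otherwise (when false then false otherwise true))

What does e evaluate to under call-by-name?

Answer: true

Derivation:
step 0: (if ((\x.false) 0) then (if true then true else true) else (if false then false else true))
step 1: [beta@0] (if false then (if true then true else true) else (if false then false else true))
step 2: [if@root] (if false then false else true)
step 3: [if@root] true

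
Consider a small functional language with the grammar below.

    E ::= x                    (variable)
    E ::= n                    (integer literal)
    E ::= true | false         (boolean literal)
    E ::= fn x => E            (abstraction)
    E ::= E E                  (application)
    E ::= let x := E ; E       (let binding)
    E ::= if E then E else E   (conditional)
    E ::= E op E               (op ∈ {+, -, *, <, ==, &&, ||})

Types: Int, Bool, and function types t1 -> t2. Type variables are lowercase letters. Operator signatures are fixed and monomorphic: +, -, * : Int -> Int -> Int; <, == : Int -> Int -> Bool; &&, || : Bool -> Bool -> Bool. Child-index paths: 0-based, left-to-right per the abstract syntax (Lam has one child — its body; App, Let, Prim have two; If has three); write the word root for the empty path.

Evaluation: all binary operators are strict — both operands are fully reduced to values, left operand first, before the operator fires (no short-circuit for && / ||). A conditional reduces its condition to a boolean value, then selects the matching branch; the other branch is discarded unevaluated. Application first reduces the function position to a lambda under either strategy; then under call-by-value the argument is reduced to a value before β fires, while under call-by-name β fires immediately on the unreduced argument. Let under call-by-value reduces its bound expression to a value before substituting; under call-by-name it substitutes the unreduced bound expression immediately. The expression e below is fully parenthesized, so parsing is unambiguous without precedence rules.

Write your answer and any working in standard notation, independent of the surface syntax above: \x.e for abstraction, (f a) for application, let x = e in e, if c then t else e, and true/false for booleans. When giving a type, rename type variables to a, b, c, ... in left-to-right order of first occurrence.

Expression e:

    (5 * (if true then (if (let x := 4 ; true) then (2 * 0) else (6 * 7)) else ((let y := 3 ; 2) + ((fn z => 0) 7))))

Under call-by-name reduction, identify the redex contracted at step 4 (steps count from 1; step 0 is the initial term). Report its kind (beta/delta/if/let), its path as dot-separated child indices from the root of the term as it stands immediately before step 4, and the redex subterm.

Derivation:
step 0: (5 * (if true then (if (let x = 4 in true) then (2 * 0) else (6 * 7)) else ((let y = 3 in 2) + ((\z.0) 7))))
step 1: [if@1] (5 * (if (let x = 4 in true) then (2 * 0) else (6 * 7)))
step 2: [let@1.0] (5 * (if true then (2 * 0) else (6 * 7)))
step 3: [if@1] (5 * (2 * 0))
step 4: [delta@1] (5 * 0)

Answer: delta at 1 : (2 * 0)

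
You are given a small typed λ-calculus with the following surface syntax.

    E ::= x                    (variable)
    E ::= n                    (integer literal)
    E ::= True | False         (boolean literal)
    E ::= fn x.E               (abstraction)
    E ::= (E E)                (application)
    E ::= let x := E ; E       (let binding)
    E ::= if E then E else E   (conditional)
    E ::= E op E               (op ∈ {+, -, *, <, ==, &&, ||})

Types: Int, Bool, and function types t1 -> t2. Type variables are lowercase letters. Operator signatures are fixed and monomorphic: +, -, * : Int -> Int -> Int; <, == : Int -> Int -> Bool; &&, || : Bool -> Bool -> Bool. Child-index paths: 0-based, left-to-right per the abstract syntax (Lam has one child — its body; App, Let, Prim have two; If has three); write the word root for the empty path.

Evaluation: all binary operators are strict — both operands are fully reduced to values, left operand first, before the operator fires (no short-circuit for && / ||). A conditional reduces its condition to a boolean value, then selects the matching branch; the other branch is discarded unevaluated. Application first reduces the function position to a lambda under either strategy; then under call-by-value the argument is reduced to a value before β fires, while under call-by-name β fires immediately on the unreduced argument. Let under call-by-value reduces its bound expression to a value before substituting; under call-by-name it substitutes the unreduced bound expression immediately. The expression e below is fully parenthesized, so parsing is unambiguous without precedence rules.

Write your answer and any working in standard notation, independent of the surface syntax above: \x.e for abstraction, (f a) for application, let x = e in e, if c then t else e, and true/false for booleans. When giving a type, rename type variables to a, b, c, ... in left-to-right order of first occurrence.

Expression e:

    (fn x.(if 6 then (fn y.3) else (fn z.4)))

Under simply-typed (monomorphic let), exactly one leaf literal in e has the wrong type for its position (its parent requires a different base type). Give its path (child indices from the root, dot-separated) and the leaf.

Trace:
  unify Int ~ Bool
  FAIL: mismatch Int ~ Bool

Answer: 0.0 : 6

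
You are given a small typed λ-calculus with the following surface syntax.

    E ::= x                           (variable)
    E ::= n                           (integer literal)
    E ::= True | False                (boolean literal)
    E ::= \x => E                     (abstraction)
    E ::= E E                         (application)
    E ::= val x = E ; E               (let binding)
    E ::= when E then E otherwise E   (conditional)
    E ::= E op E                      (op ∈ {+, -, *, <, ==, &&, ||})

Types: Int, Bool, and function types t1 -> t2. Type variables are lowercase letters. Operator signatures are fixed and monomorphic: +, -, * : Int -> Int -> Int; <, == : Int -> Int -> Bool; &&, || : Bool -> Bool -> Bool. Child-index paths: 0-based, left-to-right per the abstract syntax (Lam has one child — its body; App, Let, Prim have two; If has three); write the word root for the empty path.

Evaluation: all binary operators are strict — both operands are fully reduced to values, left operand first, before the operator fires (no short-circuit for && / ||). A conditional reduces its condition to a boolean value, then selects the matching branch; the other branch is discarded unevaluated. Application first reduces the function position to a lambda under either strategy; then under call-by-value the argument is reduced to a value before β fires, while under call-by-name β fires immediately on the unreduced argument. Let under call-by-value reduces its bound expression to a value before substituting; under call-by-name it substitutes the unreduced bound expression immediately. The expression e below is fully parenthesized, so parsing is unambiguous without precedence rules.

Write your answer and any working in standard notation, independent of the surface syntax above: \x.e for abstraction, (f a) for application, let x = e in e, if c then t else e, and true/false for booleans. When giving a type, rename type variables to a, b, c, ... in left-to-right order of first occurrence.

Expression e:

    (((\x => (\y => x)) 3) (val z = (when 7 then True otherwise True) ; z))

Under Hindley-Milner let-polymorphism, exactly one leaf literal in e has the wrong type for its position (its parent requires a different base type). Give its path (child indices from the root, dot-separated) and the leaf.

Answer: 1.0.0 : 7

Derivation:
x : a
\y._ : b -> a
\x._ : a -> b -> a
  unify a -> b -> a ~ Int -> c
  unify a ~ Int
  unify b -> Int ~ c
_ _ : b -> Int
  unify Int ~ Bool
  FAIL: mismatch Int ~ Bool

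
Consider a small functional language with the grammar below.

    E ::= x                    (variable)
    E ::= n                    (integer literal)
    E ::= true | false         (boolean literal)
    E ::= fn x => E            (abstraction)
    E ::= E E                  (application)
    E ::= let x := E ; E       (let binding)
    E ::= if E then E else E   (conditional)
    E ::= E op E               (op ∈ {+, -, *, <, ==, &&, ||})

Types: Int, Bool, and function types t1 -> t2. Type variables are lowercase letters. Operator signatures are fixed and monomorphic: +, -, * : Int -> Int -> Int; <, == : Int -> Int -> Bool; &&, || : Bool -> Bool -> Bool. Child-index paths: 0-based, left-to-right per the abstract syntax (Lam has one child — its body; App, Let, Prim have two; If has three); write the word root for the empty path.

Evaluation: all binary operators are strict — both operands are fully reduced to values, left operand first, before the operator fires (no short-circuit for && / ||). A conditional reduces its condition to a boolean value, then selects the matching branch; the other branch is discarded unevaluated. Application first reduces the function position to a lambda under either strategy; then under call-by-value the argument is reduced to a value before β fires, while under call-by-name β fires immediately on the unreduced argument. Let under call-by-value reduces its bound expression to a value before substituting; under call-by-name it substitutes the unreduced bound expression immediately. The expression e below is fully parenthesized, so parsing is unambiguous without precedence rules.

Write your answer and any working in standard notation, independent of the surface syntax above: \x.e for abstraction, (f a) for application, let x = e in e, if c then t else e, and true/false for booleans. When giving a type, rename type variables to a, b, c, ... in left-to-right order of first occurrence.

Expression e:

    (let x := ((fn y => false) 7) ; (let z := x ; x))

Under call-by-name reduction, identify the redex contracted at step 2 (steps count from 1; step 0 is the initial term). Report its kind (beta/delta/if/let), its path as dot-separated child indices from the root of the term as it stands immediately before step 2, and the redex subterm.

Answer: let at root : (let z = ((\y.false) 7) in ((\y.false) 7))

Derivation:
step 0: (let x = ((\y.false) 7) in (let z = x in x))
step 1: [let@root] (let z = ((\y.false) 7) in ((\y.false) 7))
step 2: [let@root] ((\y.false) 7)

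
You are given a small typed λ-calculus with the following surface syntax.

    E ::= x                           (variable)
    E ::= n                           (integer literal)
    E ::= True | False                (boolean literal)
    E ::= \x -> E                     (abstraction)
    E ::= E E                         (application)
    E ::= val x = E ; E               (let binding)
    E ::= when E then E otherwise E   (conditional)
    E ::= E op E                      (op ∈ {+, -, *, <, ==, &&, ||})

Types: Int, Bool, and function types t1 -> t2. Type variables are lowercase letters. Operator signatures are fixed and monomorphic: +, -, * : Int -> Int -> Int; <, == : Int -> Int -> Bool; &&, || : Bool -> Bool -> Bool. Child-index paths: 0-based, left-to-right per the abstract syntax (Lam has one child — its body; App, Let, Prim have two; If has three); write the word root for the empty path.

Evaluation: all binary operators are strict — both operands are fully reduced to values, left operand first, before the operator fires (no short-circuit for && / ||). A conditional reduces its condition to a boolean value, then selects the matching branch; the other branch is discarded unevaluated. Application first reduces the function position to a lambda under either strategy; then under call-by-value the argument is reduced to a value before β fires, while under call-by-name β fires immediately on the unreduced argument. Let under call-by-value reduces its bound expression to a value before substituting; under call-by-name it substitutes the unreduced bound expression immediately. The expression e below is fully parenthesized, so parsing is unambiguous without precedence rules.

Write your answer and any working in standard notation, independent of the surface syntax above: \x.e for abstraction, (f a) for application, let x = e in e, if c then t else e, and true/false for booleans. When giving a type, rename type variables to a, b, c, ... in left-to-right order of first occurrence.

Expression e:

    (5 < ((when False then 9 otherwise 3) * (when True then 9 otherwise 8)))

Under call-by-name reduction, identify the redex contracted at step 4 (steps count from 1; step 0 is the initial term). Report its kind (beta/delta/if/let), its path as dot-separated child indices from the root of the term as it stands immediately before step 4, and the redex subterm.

Working:
step 0: (5 < ((if false then 9 else 3) * (if true then 9 else 8)))
step 1: [if@1.0] (5 < (3 * (if true then 9 else 8)))
step 2: [if@1.1] (5 < (3 * 9))
step 3: [delta@1] (5 < 27)
step 4: [delta@root] true

Answer: delta at root : (5 < 27)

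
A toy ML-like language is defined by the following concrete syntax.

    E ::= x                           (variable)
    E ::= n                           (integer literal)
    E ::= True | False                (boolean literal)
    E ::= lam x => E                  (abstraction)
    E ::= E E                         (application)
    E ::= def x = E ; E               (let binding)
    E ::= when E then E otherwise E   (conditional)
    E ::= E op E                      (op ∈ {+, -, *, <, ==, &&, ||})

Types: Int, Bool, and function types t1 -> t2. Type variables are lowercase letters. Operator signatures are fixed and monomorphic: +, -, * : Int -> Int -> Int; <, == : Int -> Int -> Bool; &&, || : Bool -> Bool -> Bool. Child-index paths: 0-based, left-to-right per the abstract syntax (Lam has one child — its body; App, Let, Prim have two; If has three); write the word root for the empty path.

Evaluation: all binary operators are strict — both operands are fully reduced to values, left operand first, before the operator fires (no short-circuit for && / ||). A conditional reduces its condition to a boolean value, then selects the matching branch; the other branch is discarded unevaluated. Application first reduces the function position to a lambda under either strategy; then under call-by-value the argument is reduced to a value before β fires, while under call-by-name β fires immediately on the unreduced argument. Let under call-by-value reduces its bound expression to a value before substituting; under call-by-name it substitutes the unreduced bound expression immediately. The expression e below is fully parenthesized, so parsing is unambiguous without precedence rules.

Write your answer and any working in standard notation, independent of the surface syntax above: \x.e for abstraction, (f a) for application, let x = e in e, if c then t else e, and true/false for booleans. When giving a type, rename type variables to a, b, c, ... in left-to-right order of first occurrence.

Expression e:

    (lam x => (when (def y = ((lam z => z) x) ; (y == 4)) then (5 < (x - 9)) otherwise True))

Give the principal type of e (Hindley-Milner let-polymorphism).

Trace:
z : b
\z._ : b -> b
x : a
  unify b -> b ~ a -> c
  unify b ~ a
  unify a ~ c
_ _ : c
let y : c
y : c
  unify c ~ Int
  unify Int ~ Int
  unify Bool ~ Bool
  unify Int ~ Int
x : Int
  unify Int ~ Int
  unify Int ~ Int
  unify Int ~ Int
  unify Bool ~ Bool
\x._ : Int -> Bool

Answer: Int -> Bool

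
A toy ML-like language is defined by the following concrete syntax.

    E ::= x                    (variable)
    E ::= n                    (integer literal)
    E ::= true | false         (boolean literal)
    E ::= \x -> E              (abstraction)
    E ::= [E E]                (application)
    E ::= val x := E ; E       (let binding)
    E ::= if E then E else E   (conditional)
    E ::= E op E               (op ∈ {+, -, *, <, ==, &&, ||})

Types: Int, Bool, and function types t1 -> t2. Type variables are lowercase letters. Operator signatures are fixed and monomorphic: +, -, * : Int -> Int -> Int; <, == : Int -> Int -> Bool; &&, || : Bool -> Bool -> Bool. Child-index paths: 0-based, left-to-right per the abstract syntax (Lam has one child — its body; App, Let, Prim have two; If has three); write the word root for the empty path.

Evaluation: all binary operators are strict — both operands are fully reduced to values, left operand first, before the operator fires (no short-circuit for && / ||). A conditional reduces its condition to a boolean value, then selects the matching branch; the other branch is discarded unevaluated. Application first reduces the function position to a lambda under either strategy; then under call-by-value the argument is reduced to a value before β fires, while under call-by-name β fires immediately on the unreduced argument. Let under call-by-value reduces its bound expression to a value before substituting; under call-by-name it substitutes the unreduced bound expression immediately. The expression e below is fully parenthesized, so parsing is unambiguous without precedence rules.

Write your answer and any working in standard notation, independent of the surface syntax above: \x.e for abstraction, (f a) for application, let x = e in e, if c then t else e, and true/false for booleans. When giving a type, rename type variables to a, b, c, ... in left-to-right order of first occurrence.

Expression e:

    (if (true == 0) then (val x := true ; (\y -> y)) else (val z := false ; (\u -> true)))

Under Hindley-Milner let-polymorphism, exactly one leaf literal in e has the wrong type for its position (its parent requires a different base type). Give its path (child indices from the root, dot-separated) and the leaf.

Answer: 0.0 : true

Derivation:
  unify Bool ~ Int
  FAIL: mismatch Bool ~ Int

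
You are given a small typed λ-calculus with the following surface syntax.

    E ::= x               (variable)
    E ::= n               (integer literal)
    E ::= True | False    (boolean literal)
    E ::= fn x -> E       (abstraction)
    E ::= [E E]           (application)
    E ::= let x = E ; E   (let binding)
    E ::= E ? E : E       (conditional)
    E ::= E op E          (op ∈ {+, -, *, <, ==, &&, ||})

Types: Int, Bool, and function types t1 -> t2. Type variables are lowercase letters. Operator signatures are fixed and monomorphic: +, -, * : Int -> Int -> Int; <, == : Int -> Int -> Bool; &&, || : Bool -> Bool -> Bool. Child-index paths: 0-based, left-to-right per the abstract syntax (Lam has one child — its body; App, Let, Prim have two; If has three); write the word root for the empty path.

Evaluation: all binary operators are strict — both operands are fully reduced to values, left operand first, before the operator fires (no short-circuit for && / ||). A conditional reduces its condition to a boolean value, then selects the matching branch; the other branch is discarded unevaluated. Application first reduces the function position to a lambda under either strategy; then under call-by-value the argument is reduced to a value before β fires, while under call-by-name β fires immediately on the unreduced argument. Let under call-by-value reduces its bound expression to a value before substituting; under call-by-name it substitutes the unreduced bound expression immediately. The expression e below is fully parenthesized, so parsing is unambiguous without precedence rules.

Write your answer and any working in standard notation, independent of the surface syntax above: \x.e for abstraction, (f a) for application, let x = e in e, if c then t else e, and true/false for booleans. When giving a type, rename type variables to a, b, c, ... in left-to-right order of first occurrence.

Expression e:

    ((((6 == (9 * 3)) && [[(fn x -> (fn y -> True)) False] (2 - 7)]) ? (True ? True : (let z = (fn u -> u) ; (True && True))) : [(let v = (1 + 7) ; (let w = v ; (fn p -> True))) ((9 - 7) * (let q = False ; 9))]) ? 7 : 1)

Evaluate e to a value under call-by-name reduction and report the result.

Answer: 7

Trace:
step 0: (if (if ((6 == (9 * 3)) && (((\x.(\y.true)) false) (2 - 7))) then (if true then true else (let z = (\u.u) in (true && true))) else ((let v = (1 + 7) in (let w = v in (\p.true))) ((9 - 7) * (let q = false in 9)))) then 7 else 1)
step 1: [delta@0.0.0.1] (if (if ((6 == 27) && (((\x.(\y.true)) false) (2 - 7))) then (if true then true else (let z = (\u.u) in (true && true))) else ((let v = (1 + 7) in (let w = v in (\p.true))) ((9 - 7) * (let q = false in 9)))) then 7 else 1)
step 2: [delta@0.0.0] (if (if (false && (((\x.(\y.true)) false) (2 - 7))) then (if true then true else (let z = (\u.u) in (true && true))) else ((let v = (1 + 7) in (let w = v in (\p.true))) ((9 - 7) * (let q = false in 9)))) then 7 else 1)
step 3: [beta@0.0.1.0] (if (if (false && ((\y.true) (2 - 7))) then (if true then true else (let z = (\u.u) in (true && true))) else ((let v = (1 + 7) in (let w = v in (\p.true))) ((9 - 7) * (let q = false in 9)))) then 7 else 1)
step 4: [beta@0.0.1] (if (if (false && true) then (if true then true else (let z = (\u.u) in (true && true))) else ((let v = (1 + 7) in (let w = v in (\p.true))) ((9 - 7) * (let q = false in 9)))) then 7 else 1)
step 5: [delta@0.0] (if (if false then (if true then true else (let z = (\u.u) in (true && true))) else ((let v = (1 + 7) in (let w = v in (\p.true))) ((9 - 7) * (let q = false in 9)))) then 7 else 1)
step 6: [if@0] (if ((let v = (1 + 7) in (let w = v in (\p.true))) ((9 - 7) * (let q = false in 9))) then 7 else 1)
step 7: [let@0.0] (if ((let w = (1 + 7) in (\p.true)) ((9 - 7) * (let q = false in 9))) then 7 else 1)
step 8: [let@0.0] (if ((\p.true) ((9 - 7) * (let q = false in 9))) then 7 else 1)
step 9: [beta@0] (if true then 7 else 1)
step 10: [if@root] 7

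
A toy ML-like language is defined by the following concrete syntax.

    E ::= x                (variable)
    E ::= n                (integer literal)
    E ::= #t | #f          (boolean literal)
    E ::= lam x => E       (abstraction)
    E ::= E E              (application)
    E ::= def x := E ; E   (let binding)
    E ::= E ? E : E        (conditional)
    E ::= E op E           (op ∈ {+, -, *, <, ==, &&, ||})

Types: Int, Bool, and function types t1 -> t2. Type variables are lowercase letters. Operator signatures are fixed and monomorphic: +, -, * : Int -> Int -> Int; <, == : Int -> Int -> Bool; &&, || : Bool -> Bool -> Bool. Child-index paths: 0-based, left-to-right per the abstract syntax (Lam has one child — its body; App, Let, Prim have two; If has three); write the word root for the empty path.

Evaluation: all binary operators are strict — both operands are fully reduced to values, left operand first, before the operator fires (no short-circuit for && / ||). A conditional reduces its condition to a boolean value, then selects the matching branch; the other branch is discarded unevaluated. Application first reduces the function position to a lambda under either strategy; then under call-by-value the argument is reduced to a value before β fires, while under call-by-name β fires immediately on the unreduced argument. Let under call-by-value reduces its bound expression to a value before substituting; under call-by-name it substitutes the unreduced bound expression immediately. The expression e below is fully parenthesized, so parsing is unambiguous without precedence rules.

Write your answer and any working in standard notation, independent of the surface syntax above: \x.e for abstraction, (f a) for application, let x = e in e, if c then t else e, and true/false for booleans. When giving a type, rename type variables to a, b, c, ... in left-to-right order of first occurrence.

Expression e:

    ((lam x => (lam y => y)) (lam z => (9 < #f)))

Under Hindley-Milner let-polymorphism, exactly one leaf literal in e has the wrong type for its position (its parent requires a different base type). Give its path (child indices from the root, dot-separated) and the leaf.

Answer: 1.0.1 : false

Working:
y : b
\y._ : b -> b
\x._ : a -> b -> b
  unify Int ~ Int
  unify Bool ~ Int
  FAIL: mismatch Bool ~ Int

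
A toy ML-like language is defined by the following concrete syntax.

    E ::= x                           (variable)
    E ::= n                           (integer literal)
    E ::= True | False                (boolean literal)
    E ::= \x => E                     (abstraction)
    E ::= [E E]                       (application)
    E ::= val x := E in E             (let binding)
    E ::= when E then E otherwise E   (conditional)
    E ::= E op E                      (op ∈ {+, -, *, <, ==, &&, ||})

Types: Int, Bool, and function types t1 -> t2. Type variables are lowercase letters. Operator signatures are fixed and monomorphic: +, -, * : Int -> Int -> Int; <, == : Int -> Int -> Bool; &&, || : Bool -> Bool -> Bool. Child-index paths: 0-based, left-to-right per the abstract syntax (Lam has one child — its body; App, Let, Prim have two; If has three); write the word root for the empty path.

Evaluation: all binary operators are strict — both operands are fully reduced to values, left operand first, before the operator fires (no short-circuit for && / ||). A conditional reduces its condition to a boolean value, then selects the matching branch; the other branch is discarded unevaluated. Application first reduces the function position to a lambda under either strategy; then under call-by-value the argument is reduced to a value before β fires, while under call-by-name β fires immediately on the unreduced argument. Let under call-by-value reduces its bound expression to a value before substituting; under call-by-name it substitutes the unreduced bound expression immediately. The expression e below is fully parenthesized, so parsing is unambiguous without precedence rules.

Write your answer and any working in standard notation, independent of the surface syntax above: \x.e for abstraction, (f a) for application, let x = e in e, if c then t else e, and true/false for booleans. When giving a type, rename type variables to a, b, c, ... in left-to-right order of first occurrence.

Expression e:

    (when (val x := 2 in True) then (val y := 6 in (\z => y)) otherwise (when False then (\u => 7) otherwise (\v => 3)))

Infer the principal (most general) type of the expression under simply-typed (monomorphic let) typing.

Answer: a -> Int

Trace:
let x : Int
  unify Bool ~ Bool
let y : Int
y : Int
\z._ : a -> Int
  unify Bool ~ Bool
\u._ : b -> Int
\v._ : c -> Int
  unify b -> Int ~ c -> Int
  unify b ~ c
  unify Int ~ Int
  unify a -> Int ~ c -> Int
  unify a ~ c
  unify Int ~ Int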